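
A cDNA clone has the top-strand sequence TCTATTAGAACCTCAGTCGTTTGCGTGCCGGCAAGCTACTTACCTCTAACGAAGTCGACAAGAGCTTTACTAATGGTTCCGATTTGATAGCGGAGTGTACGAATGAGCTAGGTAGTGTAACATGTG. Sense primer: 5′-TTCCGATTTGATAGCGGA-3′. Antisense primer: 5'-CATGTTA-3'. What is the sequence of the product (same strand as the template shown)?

5'-TTCCGATTTGATAGCGGAGTGTACGAATGAGCTAGGTAGTGTAACATG-3'

Forward primer TTCCGATTTGATAGCGGA is found on the top strand at positions 77–94.
Taking the reverse complement of CATGTTA gives TAACATG, found at positions 118–124 on the template; the primer anneals here to the top strand with its 3' end pointing upstream.
The product is the template from position 77 through 124 (48 bp).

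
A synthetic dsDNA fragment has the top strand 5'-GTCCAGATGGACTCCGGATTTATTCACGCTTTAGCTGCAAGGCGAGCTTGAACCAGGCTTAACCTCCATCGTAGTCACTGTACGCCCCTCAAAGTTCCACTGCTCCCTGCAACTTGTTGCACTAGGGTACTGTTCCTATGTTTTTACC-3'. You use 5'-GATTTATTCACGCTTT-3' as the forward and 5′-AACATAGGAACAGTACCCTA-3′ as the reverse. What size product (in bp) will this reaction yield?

126 bp

Forward primer GATTTATTCACGCTTT is found on the top strand at positions 17–32.
Reverse complement of the reverse primer: TAGGGTACTGTTCCTATGTT. This occurs on the top strand at positions 123–142.
Amplicon spans positions 17–142: 126 bp.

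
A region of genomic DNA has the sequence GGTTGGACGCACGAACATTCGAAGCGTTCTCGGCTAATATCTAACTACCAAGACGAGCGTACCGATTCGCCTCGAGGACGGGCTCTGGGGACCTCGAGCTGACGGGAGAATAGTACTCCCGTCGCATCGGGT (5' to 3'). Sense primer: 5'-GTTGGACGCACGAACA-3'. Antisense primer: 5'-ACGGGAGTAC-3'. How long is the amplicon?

121 bp

Forward primer GTTGGACGCACGAACA is found on the top strand at positions 2–17.
Reverse complement of the reverse primer: GTACTCCCGT. This occurs on the top strand at positions 113–122.
The product runs from position 2 to position 122, so its length is 122 − 2 + 1 = 121 bp.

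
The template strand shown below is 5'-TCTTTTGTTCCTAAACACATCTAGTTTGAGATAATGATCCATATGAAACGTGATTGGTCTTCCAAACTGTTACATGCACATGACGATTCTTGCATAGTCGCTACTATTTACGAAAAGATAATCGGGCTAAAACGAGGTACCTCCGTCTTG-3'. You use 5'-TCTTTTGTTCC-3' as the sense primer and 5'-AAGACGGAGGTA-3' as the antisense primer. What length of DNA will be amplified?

The forward primer matches the template at positions 1–11.
Taking the reverse complement of AAGACGGAGGTA gives TACCTCCGTCTT, found at positions 138–149 on the template; the primer anneals here to the top strand with its 3' end pointing upstream.
Amplicon spans positions 1–149: 149 bp.

149 bp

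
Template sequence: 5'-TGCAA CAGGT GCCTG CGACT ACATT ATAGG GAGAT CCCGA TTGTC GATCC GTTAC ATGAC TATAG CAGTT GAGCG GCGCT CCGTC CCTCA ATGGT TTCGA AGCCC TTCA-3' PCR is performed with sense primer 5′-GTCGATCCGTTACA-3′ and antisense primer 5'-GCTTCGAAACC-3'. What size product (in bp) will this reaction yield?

61 bp

Forward primer GTCGATCCGTTACA is found on the top strand at positions 43–56.
Reverse complement of the reverse primer: GGTTTCGAAGC. This occurs on the top strand at positions 93–103.
The product runs from position 43 to position 103, so its length is 103 − 43 + 1 = 61 bp.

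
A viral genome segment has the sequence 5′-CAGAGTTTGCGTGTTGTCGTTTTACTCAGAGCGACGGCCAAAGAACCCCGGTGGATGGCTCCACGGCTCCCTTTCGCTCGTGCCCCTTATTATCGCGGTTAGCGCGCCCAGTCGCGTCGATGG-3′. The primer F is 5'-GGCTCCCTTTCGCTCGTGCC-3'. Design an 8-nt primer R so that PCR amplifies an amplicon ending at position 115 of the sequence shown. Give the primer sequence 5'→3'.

The forward primer binds at positions 65–84; the product's 3' end on the top strand is position 115.
The reverse primer anneals to the top strand over positions 108–115, i.e. to CCAGTCGC.
Its sequence written 5'→3' is the reverse complement: GCGACTGG.

5'-GCGACTGG-3'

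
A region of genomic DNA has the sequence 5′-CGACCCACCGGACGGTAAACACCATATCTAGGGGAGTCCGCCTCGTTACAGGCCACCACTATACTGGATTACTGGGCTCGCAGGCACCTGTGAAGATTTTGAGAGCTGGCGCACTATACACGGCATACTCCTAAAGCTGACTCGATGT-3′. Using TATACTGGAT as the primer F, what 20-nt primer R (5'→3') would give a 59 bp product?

5'-TATAGTGCGCCAGCTCTCAA-3'

The forward primer binds at positions 60–69, so a 59 bp product ends at position 60 + 59 − 1 = 118.
The reverse primer anneals to the top strand over positions 99–118, i.e. to TTGAGAGCTGGCGCACTATA.
Its sequence written 5'→3' is the reverse complement: TATAGTGCGCCAGCTCTCAA.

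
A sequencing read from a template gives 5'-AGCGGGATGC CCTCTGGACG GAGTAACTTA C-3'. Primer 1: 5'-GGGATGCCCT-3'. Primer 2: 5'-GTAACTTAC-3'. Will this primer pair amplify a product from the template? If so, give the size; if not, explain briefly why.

Primer 1 (GGGATGCCCT) matches the top strand at positions 4–13 (3' end points downstream).
Primer 2 (GTAACTTAC) also matches the top strand directly, at positions 23–31 — its reverse complement GTAAGTTAC is not present.
Both primers anneal to the bottom strand with 3' ends pointing the same way, so neither can prime synthesis back toward the other.

No product — both primers anneal to the same strand and extend in the same direction.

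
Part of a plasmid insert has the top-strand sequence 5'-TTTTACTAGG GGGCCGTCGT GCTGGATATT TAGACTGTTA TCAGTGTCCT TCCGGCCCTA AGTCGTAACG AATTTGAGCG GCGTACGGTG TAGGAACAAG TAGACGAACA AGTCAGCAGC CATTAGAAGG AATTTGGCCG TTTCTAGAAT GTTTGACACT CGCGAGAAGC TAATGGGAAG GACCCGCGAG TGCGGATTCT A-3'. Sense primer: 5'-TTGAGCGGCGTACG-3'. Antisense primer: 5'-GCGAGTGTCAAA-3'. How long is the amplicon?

90 bp

The forward primer matches the template at positions 74–87.
Taking the reverse complement of GCGAGTGTCAAA gives TTTGACACTCGC, found at positions 152–163 on the template; the primer anneals here to the top strand with its 3' end pointing upstream.
Product length = (reverse-primer end) − (forward-primer start) + 1 = 163 − 74 + 1 = 90 bp.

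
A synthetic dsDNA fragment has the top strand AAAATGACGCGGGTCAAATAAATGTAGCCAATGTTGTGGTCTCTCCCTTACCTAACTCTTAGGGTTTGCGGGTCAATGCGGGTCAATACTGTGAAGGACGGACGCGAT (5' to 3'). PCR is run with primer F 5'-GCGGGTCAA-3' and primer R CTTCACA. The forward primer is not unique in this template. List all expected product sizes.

The forward primer GCGGGTCAA matches the top strand at positions 9–17, 68–76, 78–86.
The reverse primer's reverse complement is TGTGAAG, matching at positions 90–96.
Each forward site pairs with the reverse site to give a product ending at position 96: sizes 88, 29, 19 bp.

88 bp, 29 bp, 19 bp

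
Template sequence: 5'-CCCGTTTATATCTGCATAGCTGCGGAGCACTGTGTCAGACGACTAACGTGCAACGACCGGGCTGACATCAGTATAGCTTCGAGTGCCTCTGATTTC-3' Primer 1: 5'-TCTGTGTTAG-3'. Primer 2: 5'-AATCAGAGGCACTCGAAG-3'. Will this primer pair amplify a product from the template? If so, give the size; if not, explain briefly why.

Primer 1 (TCTGTGTTAG) does not match the top strand, and its reverse complement CTAACACAGA does not match either.
With no annealing site for primer 1, no amplification occurs.

No product — primer 1 has no binding site in the template.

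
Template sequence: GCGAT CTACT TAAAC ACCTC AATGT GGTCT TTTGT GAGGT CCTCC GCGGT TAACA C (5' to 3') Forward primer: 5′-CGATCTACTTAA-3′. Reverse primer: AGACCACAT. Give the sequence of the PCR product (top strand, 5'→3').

Scanning the template, CGATCTACTTAA occurs at positions 2–13; this primer anneals to the bottom strand there with its 3' end pointing downstream.
Reverse complement of the reverse primer: ATGTGGTCT. This occurs on the top strand at positions 22–30.
The product is the template from position 2 through 30 (29 bp).

5'-CGATCTACTTAAACACCTCAATGTGGTCT-3'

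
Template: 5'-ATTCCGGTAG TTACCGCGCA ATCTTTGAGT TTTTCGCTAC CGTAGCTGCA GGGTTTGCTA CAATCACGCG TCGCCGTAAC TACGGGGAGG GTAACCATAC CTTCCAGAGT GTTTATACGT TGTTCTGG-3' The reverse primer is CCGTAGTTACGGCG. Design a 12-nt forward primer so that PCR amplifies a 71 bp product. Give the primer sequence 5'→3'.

The reverse primer's reverse complement CGCCGTAACTACGG matches the template at positions 72–85, so the product ends at position 85.
A 71 bp product then starts at position 85 − 71 + 1 = 15.
The forward primer is identical to the top strand there: CGCGCAATCTTT.

5'-CGCGCAATCTTT-3'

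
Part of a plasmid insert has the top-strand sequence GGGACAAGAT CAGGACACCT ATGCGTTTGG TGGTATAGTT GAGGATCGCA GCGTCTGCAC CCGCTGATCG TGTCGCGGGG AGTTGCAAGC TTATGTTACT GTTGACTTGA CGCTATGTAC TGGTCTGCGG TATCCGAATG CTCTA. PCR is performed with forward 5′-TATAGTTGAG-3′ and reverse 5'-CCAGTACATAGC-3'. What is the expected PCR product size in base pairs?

90 bp

Scanning the template, TATAGTTGAG occurs at positions 34–43; this primer anneals to the bottom strand there with its 3' end pointing downstream.
Reverse complement of the reverse primer: GCTATGTACTGG. This occurs on the top strand at positions 112–123.
Amplicon spans positions 34–123: 90 bp.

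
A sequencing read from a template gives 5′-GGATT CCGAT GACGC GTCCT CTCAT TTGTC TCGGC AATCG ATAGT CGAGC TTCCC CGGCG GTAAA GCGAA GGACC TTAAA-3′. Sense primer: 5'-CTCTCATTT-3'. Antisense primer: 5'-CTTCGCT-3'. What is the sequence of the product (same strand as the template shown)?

5'-CTCTCATTTGTCTCGGCAATCGATAGTCGAGCTTCCCCGGCGGTAAAGCGAAG-3'

The forward primer matches the template at positions 19–27.
The reverse primer's reverse complement is AGCGAAG, which matches the template at positions 65–71.
The product is the template from position 19 through 71 (53 bp).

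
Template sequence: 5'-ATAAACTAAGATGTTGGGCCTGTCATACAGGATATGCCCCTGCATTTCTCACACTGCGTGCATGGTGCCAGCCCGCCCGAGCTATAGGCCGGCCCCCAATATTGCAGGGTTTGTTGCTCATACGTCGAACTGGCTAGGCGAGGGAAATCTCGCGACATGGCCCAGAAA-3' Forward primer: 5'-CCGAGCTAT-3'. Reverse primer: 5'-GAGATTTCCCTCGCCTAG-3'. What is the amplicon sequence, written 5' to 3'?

5'-CCGAGCTATAGGCCGGCCCCCAATATTGCAGGGTTTGTTGCTCATACGTCGAACTGGCTAGGCGAGGGAAATCTC-3'

Scanning the template, CCGAGCTAT occurs at positions 77–85; this primer anneals to the bottom strand there with its 3' end pointing downstream.
The reverse primer's reverse complement is CTAGGCGAGGGAAATCTC, which matches the template at positions 134–151.
The product is the template from position 77 through 151 (75 bp).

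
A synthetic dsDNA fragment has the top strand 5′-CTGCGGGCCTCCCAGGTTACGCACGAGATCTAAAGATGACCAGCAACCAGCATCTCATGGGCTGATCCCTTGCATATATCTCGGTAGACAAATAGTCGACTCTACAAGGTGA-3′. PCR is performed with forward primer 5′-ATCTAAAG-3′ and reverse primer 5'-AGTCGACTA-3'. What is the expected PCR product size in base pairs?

Forward primer ATCTAAAG is found on the top strand at positions 28–35.
Taking the reverse complement of AGTCGACTA gives TAGTCGACT, found at positions 93–101 on the template; the primer anneals here to the top strand with its 3' end pointing upstream.
The product runs from position 28 to position 101, so its length is 101 − 28 + 1 = 74 bp.

74 bp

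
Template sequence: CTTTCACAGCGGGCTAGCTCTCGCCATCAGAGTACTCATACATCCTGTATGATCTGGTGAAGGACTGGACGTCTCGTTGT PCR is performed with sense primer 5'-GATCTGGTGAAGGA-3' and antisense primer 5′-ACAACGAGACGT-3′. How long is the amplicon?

Scanning the template, GATCTGGTGAAGGA occurs at positions 51–64; this primer anneals to the bottom strand there with its 3' end pointing downstream.
The reverse primer's reverse complement is ACGTCTCGTTGT, which matches the template at positions 69–80.
The product runs from position 51 to position 80, so its length is 80 − 51 + 1 = 30 bp.

30 bp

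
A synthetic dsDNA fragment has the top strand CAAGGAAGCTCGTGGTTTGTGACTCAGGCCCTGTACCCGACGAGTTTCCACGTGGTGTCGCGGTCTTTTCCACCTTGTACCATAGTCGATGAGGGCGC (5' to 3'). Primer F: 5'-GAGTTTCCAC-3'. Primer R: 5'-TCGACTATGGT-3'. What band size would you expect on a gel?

48 bp

Scanning the template, GAGTTTCCAC occurs at positions 42–51; this primer anneals to the bottom strand there with its 3' end pointing downstream.
Taking the reverse complement of TCGACTATGGT gives ACCATAGTCGA, found at positions 79–89 on the template; the primer anneals here to the top strand with its 3' end pointing upstream.
The product runs from position 42 to position 89, so its length is 89 − 42 + 1 = 48 bp.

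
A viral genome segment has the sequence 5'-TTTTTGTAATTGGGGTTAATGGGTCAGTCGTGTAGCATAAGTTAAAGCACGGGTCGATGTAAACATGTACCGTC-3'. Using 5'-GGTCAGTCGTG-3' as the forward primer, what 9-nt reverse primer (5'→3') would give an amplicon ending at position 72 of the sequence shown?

The forward primer binds at positions 22–32; the product's 3' end on the top strand is position 72.
The reverse primer anneals to the top strand over positions 64–72, i.e. to CATGTACCG.
Its sequence written 5'→3' is the reverse complement: CGGTACATG.

5'-CGGTACATG-3'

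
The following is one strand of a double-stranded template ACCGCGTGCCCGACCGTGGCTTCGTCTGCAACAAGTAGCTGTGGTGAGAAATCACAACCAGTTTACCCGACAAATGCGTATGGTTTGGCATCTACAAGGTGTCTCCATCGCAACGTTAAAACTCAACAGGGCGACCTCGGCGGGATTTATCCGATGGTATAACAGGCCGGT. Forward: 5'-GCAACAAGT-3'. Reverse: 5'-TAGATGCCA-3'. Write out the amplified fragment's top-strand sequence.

The forward primer matches the template at positions 28–36.
The reverse primer's reverse complement is TGGCATCTA, which matches the template at positions 86–94.
The product is the template from position 28 through 94 (67 bp).

5'-GCAACAAGTAGCTGTGGTGAGAAATCACAACCAGTTTACCCGACAAATGCGTATGGTTTGGCATCTA-3'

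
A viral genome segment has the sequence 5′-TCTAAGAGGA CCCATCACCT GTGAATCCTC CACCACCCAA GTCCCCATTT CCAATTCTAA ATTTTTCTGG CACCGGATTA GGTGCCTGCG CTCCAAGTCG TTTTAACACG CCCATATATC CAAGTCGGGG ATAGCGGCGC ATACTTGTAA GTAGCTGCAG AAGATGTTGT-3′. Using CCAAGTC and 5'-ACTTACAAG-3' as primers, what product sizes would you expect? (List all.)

116 bp, 60 bp, 33 bp

The forward primer CCAAGTC matches the top strand at positions 37–43, 93–99, 120–126.
The reverse primer's reverse complement is CTTGTAAGT, matching at positions 144–152.
Each forward site pairs with the reverse site to give a product ending at position 152: sizes 116, 60, 33 bp.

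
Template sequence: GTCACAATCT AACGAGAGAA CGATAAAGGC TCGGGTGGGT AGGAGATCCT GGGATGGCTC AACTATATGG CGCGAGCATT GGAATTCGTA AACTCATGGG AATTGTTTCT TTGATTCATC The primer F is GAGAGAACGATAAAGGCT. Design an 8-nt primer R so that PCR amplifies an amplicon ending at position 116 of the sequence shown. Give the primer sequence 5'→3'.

5'-AATCAAAG-3'

The forward primer binds at positions 14–31; the product's 3' end on the top strand is position 116.
The reverse primer anneals to the top strand over positions 109–116, i.e. to CTTTGATT.
Its sequence written 5'→3' is the reverse complement: AATCAAAG.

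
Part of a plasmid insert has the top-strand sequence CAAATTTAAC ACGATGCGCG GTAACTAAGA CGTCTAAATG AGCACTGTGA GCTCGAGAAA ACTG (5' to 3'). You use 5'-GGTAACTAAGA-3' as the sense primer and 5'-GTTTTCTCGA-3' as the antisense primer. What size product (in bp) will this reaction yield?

Forward primer GGTAACTAAGA is found on the top strand at positions 20–30.
The reverse primer's reverse complement is TCGAGAAAAC, which matches the template at positions 53–62.
Amplicon spans positions 20–62: 43 bp.

43 bp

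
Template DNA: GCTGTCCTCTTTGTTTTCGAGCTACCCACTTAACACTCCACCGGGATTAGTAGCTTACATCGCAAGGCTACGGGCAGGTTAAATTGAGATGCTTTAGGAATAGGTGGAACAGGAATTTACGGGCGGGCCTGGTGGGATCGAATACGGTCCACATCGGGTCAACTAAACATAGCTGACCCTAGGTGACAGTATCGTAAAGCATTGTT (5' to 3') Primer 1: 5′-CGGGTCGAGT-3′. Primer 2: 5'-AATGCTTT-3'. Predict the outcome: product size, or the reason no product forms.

Primer 1 (CGGGTCGAGT) does not match the top strand, and its reverse complement ACTCGACCCG does not match either.
With no annealing site for primer 1, no amplification occurs.

No product — primer 1 has no binding site in the template.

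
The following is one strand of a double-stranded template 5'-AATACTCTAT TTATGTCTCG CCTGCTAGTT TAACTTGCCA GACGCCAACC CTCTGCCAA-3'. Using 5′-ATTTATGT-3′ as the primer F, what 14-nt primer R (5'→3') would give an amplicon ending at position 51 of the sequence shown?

5'-GGGTTGGCGTCTGG-3'

The forward primer binds at positions 9–16; the product's 3' end on the top strand is position 51.
The reverse primer anneals to the top strand over positions 38–51, i.e. to CCAGACGCCAACCC.
Its sequence written 5'→3' is the reverse complement: GGGTTGGCGTCTGG.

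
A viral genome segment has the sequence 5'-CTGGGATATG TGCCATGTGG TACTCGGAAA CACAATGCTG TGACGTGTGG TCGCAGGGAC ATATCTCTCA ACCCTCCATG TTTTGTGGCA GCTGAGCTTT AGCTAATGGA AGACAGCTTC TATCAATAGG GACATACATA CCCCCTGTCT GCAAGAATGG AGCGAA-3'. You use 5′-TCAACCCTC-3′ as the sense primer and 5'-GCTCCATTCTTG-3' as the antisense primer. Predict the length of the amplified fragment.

Scanning the template, TCAACCCTC occurs at positions 68–76; this primer anneals to the bottom strand there with its 3' end pointing downstream.
The reverse primer's reverse complement is CAAGAATGGAGC, which matches the template at positions 152–163.
Product length = (reverse-primer end) − (forward-primer start) + 1 = 163 − 68 + 1 = 96 bp.

96 bp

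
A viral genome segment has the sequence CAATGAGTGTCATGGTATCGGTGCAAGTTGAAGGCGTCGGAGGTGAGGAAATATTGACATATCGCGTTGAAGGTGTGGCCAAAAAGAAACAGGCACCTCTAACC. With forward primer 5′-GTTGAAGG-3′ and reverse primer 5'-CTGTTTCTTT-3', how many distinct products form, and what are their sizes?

The forward primer GTTGAAGG matches the top strand at positions 27–34, 66–73.
The reverse primer's reverse complement is AAAGAAACAG, matching at positions 83–92.
Each forward site pairs with the reverse site to give a product ending at position 92: sizes 66, 27 bp.

Two products: 66 bp, 27 bp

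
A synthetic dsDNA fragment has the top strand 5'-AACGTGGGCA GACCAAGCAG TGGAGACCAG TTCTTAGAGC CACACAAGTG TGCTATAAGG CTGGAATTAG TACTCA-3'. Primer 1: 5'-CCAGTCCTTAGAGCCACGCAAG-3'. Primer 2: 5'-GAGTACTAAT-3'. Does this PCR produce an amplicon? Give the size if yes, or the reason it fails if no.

Primer 1 (CCAGTCCTTAGAGCCACGCAAG) does not match the top strand, and its reverse complement CTTGCGTGGCTCTAAGGACTGG does not match either.
With no annealing site for primer 1, no amplification occurs.

No product — primer 1 has no binding site in the template.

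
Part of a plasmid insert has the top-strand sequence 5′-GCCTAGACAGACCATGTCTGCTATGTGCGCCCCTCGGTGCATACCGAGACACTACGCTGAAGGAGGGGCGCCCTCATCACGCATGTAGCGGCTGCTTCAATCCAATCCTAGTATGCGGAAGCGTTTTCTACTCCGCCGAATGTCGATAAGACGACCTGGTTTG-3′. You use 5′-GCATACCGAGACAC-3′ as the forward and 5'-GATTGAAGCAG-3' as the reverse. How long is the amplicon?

64 bp

The forward primer matches the template at positions 39–52.
Taking the reverse complement of GATTGAAGCAG gives CTGCTTCAATC, found at positions 92–102 on the template; the primer anneals here to the top strand with its 3' end pointing upstream.
Product length = (reverse-primer end) − (forward-primer start) + 1 = 102 − 39 + 1 = 64 bp.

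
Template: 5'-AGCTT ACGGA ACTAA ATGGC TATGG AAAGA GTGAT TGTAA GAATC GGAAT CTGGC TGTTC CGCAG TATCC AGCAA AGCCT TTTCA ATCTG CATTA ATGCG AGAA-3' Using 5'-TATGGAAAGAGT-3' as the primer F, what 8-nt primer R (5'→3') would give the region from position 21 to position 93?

5'-ATGCAGAT-3'

The product's 3' end on the top strand is position 93.
The reverse primer anneals to the top strand over positions 86–93, i.e. to ATCTGCAT.
Its sequence written 5'→3' is the reverse complement: ATGCAGAT.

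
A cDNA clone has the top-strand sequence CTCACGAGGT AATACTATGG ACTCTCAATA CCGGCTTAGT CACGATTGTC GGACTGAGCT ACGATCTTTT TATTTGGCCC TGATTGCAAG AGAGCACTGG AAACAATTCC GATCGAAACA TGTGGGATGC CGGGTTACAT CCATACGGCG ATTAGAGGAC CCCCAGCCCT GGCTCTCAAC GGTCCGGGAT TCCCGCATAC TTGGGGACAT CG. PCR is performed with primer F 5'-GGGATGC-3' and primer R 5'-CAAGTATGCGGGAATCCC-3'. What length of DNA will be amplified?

The forward primer matches the template at positions 124–130.
The reverse primer's reverse complement is GGGATTCCCGCATACTTG, which matches the template at positions 186–203.
The product runs from position 124 to position 203, so its length is 203 − 124 + 1 = 80 bp.

80 bp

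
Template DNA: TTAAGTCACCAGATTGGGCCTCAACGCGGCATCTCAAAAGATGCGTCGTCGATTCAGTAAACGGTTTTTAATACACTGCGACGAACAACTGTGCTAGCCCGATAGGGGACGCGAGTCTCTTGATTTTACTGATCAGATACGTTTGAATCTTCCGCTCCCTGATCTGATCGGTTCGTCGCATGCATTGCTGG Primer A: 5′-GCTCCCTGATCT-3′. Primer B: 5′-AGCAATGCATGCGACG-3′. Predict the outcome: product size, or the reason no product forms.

Yes — a 36 bp product.

Primer A (GCTCCCTGATCT) matches the top strand at positions 154–165; it acts as a forward primer.
Primer B's reverse complement is CGTCGCATGCATTGCT, matching the top strand at positions 174–189; it acts as a reverse primer.
The 3' ends face each other across positions 154–189, giving a 36 bp product.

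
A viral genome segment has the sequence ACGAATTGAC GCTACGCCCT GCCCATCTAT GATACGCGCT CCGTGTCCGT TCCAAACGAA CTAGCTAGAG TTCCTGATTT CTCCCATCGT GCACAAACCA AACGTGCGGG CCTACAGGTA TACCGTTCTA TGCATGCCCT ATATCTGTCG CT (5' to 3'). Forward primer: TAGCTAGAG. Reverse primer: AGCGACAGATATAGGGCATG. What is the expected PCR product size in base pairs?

Scanning the template, TAGCTAGAG occurs at positions 62–70; this primer anneals to the bottom strand there with its 3' end pointing downstream.
Taking the reverse complement of AGCGACAGATATAGGGCATG gives CATGCCCTATATCTGTCGCT, found at positions 133–152 on the template; the primer anneals here to the top strand with its 3' end pointing upstream.
Amplicon spans positions 62–152: 91 bp.

91 bp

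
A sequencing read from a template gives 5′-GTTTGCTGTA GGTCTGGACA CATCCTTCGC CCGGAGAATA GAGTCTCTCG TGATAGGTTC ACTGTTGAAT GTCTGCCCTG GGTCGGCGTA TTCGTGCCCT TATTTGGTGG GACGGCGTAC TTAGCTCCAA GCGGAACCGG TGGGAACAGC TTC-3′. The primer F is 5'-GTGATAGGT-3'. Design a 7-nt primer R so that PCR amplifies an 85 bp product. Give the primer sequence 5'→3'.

5'-CCGCTTG-3'

The forward primer binds at positions 50–58, so an 85 bp product ends at position 50 + 85 − 1 = 134.
The reverse primer anneals to the top strand over positions 128–134, i.e. to CAAGCGG.
Its sequence written 5'→3' is the reverse complement: CCGCTTG.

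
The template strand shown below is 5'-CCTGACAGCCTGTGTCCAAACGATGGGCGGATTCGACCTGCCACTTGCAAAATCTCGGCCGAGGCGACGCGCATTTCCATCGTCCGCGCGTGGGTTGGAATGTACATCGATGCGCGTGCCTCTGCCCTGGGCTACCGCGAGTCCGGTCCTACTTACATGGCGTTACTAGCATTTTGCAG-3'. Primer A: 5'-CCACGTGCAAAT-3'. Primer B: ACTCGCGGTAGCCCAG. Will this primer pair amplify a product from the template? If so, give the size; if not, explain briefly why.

Primer A (CCACGTGCAAAT) does not match the top strand, and its reverse complement ATTTGCACGTGG does not match either.
With no annealing site for primer A, no amplification occurs.

No product — primer A has no binding site in the template.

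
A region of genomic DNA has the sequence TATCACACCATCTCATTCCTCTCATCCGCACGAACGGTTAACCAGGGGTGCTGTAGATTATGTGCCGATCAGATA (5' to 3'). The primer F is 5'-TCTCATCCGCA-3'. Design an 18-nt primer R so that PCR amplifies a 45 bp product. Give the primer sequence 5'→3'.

5'-CACATAATCTACAGCACC-3'

The forward primer binds at positions 20–30, so a 45 bp product ends at position 20 + 45 − 1 = 64.
The reverse primer anneals to the top strand over positions 47–64, i.e. to GGTGCTGTAGATTATGTG.
Its sequence written 5'→3' is the reverse complement: CACATAATCTACAGCACC.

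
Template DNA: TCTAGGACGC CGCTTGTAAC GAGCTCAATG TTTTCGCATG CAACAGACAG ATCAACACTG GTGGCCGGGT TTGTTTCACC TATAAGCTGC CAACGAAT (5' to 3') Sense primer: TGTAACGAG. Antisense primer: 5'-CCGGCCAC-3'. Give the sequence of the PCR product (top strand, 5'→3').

5'-TGTAACGAGCTCAATGTTTTCGCATGCAACAGACAGATCAACACTGGTGGCCGG-3'

Scanning the template, TGTAACGAG occurs at positions 15–23; this primer anneals to the bottom strand there with its 3' end pointing downstream.
The reverse primer's reverse complement is GTGGCCGG, which matches the template at positions 61–68.
The product is the template from position 15 through 68 (54 bp).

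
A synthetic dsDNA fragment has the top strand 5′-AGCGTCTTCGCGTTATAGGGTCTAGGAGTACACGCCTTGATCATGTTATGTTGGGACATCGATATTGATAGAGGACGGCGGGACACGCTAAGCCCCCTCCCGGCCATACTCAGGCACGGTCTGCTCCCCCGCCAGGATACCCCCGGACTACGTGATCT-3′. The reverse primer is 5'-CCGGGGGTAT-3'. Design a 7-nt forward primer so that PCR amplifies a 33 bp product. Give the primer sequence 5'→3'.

5'-GCACGGT-3'

The reverse primer's reverse complement ATACCCCCGG matches the template at positions 137–146, so the product ends at position 146.
A 33 bp product then starts at position 146 − 33 + 1 = 114.
The forward primer is identical to the top strand there: GCACGGT.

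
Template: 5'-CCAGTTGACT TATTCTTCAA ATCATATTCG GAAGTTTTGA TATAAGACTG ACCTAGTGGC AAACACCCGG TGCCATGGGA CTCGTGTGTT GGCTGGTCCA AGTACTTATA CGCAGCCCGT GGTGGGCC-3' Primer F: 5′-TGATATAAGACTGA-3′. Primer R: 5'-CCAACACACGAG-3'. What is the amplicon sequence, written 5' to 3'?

5'-TGATATAAGACTGACCTAGTGGCAAACACCCGGTGCCATGGGACTCGTGTGTTGG-3'

Forward primer TGATATAAGACTGA is found on the top strand at positions 38–51.
Taking the reverse complement of CCAACACACGAG gives CTCGTGTGTTGG, found at positions 81–92 on the template; the primer anneals here to the top strand with its 3' end pointing upstream.
The product is the template from position 38 through 92 (55 bp).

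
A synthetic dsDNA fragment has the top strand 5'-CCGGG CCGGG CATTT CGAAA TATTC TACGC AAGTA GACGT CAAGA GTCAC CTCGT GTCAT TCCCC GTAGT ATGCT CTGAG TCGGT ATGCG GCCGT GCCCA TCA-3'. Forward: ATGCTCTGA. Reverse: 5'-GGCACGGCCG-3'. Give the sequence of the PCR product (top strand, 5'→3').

5'-ATGCTCTGAGTCGGTATGCGGCCGTGCC-3'

The forward primer matches the template at positions 71–79.
Reverse complement of the reverse primer: CGGCCGTGCC. This occurs on the top strand at positions 89–98.
The product is the template from position 71 through 98 (28 bp).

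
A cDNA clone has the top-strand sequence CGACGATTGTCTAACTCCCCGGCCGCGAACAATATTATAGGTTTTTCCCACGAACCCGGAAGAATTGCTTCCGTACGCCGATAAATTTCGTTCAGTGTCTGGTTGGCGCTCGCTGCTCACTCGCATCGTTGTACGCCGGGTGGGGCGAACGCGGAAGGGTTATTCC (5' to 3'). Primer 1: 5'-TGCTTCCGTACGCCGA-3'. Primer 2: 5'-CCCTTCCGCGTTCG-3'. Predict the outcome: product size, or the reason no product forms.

Yes — a 94 bp product.

Primer 1 (TGCTTCCGTACGCCGA) matches the top strand at positions 66–81; it acts as a forward primer.
Primer 2's reverse complement is CGAACGCGGAAGGG, matching the top strand at positions 146–159; it acts as a reverse primer.
The 3' ends face each other across positions 66–159, giving a 94 bp product.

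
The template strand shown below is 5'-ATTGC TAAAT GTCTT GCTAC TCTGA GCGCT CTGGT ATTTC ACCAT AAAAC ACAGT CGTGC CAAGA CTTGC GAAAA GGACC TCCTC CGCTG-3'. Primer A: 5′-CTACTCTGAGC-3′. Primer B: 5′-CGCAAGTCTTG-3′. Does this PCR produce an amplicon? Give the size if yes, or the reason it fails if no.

Yes — a 55 bp product.

Primer A (CTACTCTGAGC) matches the top strand at positions 17–27; it acts as a forward primer.
Primer B's reverse complement is CAAGACTTGCG, matching the top strand at positions 61–71; it acts as a reverse primer.
The 3' ends face each other across positions 17–71, giving a 55 bp product.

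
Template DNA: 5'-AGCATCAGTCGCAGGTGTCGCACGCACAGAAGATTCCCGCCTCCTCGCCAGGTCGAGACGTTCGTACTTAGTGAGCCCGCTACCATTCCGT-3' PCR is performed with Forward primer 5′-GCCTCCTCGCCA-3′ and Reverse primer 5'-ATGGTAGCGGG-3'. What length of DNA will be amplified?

48 bp

Forward primer GCCTCCTCGCCA is found on the top strand at positions 39–50.
Reverse complement of the reverse primer: CCCGCTACCAT. This occurs on the top strand at positions 76–86.
Product length = (reverse-primer end) − (forward-primer start) + 1 = 86 − 39 + 1 = 48 bp.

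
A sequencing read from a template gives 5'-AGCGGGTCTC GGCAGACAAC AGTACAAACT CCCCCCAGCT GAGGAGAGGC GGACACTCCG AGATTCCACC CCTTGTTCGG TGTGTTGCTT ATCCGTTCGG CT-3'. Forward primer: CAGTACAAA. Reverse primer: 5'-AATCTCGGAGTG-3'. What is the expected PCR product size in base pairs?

Scanning the template, CAGTACAAA occurs at positions 20–28; this primer anneals to the bottom strand there with its 3' end pointing downstream.
Reverse complement of the reverse primer: CACTCCGAGATT. This occurs on the top strand at positions 54–65.
The product runs from position 20 to position 65, so its length is 65 − 20 + 1 = 46 bp.

46 bp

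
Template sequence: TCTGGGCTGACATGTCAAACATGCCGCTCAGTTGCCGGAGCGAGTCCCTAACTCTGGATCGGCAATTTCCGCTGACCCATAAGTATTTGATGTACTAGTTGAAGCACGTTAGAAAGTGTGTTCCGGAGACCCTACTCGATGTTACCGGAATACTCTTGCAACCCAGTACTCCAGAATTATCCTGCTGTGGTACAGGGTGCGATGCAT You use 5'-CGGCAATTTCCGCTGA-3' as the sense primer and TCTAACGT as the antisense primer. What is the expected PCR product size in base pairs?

54 bp

The forward primer matches the template at positions 60–75.
Taking the reverse complement of TCTAACGT gives ACGTTAGA, found at positions 106–113 on the template; the primer anneals here to the top strand with its 3' end pointing upstream.
Amplicon spans positions 60–113: 54 bp.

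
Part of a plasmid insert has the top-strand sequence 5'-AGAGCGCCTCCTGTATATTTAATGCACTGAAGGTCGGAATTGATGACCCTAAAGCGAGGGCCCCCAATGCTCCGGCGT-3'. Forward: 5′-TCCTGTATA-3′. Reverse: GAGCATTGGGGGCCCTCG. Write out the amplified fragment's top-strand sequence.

5'-TCCTGTATATTTAATGCACTGAAGGTCGGAATTGATGACCCTAAAGCGAGGGCCCCCAATGCTC-3'

The forward primer matches the template at positions 9–17.
Reverse complement of the reverse primer: CGAGGGCCCCCAATGCTC. This occurs on the top strand at positions 55–72.
The product is the template from position 9 through 72 (64 bp).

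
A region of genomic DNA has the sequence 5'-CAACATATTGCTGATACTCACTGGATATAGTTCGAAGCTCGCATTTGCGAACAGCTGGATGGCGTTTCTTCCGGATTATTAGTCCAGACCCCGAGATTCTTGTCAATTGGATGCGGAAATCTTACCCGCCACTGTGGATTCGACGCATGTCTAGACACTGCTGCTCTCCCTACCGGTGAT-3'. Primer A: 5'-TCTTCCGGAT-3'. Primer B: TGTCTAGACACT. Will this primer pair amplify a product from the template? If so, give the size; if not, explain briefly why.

Primer A (TCTTCCGGAT) matches the top strand at positions 67–76 (3' end points downstream).
Primer B (TGTCTAGACACT) also matches the top strand directly, at positions 148–159 — its reverse complement AGTGTCTAGACA is not present.
Both primers anneal to the bottom strand with 3' ends pointing the same way, so neither can prime synthesis back toward the other.

No product — both primers anneal to the same strand and extend in the same direction.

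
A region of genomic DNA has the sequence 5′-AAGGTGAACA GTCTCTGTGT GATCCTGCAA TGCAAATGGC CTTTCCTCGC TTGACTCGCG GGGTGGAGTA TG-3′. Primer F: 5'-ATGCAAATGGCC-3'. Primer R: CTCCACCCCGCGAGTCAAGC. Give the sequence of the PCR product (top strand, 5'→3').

5'-ATGCAAATGGCCTTTCCTCGCTTGACTCGCGGGGTGGAG-3'

Forward primer ATGCAAATGGCC is found on the top strand at positions 30–41.
Taking the reverse complement of CTCCACCCCGCGAGTCAAGC gives GCTTGACTCGCGGGGTGGAG, found at positions 49–68 on the template; the primer anneals here to the top strand with its 3' end pointing upstream.
The product is the template from position 30 through 68 (39 bp).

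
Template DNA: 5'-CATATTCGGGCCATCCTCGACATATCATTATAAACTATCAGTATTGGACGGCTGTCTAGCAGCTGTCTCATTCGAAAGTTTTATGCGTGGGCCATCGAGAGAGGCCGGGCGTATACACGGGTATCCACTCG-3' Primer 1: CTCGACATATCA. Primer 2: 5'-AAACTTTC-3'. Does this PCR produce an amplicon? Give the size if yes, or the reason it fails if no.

Yes — a 66 bp product.

Primer 1 (CTCGACATATCA) matches the top strand at positions 16–27; it acts as a forward primer.
Primer 2's reverse complement is GAAAGTTT, matching the top strand at positions 74–81; it acts as a reverse primer.
The 3' ends face each other across positions 16–81, giving a 66 bp product.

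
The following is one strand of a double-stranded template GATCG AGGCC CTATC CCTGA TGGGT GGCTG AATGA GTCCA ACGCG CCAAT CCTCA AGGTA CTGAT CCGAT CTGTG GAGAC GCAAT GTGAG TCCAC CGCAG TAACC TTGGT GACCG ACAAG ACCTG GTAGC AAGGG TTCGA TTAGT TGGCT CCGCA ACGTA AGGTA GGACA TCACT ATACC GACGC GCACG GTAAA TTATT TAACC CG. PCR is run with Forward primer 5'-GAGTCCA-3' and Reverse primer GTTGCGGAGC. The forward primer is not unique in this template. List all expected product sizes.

124 bp, 70 bp

The forward primer GAGTCCA matches the top strand at positions 34–40, 88–94.
The reverse primer's reverse complement is GCTCCGCAAC, matching at positions 148–157.
Each forward site pairs with the reverse site to give a product ending at position 157: sizes 124, 70 bp.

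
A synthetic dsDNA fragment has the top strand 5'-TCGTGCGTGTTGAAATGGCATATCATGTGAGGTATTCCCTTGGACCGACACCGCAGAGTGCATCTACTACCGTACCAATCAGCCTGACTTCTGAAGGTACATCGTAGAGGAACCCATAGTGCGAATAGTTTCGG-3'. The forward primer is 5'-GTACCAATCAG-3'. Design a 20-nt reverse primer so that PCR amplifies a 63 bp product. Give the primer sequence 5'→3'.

The forward primer binds at positions 72–82, so a 63 bp product ends at position 72 + 63 − 1 = 134.
The reverse primer anneals to the top strand over positions 115–134, i.e. to CATAGTGCGAATAGTTTCGG.
Its sequence written 5'→3' is the reverse complement: CCGAAACTATTCGCACTATG.

5'-CCGAAACTATTCGCACTATG-3'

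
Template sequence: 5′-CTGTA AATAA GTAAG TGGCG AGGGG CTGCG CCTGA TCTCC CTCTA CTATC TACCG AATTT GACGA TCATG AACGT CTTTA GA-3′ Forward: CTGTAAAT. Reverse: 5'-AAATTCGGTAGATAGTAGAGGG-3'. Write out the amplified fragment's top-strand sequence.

Scanning the template, CTGTAAAT occurs at positions 1–8; this primer anneals to the bottom strand there with its 3' end pointing downstream.
Reverse complement of the reverse primer: CCCTCTACTATCTACCGAATTT. This occurs on the top strand at positions 39–60.
The product is the template from position 1 through 60 (60 bp).

5'-CTGTAAATAAGTAAGTGGCGAGGGGCTGCGCCTGATCTCCCTCTACTATCTACCGAATTT-3'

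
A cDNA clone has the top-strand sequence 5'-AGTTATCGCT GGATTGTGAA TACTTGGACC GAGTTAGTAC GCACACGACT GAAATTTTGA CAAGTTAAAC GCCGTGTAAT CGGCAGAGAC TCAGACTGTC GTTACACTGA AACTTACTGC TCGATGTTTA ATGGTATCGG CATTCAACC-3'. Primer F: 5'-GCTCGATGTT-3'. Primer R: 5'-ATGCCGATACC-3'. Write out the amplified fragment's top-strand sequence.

5'-GCTCGATGTTTAATGGTATCGGCAT-3'

Forward primer GCTCGATGTT is found on the top strand at positions 119–128.
Taking the reverse complement of ATGCCGATACC gives GGTATCGGCAT, found at positions 133–143 on the template; the primer anneals here to the top strand with its 3' end pointing upstream.
The product is the template from position 119 through 143 (25 bp).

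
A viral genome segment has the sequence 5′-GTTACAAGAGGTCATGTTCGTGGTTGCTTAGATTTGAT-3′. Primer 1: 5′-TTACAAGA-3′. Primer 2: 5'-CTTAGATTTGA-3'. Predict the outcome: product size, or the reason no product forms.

Primer 1 (TTACAAGA) matches the top strand at positions 2–9 (3' end points downstream).
Primer 2 (CTTAGATTTGA) also matches the top strand directly, at positions 27–37 — its reverse complement TCAAATCTAAG is not present.
Both primers anneal to the bottom strand with 3' ends pointing the same way, so neither can prime synthesis back toward the other.

No product — both primers anneal to the same strand and extend in the same direction.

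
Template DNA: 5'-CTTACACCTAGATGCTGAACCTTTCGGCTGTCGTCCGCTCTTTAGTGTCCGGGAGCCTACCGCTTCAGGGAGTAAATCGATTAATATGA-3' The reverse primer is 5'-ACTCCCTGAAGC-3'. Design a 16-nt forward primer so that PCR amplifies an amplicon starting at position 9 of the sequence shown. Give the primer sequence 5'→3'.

The reverse primer's reverse complement GCTTCAGGGAGT matches the template at positions 62–73; the product starts at position 9.
The forward primer is identical to the top strand over positions 9–24: TAGATGCTGAACCTTT.

5'-TAGATGCTGAACCTTT-3'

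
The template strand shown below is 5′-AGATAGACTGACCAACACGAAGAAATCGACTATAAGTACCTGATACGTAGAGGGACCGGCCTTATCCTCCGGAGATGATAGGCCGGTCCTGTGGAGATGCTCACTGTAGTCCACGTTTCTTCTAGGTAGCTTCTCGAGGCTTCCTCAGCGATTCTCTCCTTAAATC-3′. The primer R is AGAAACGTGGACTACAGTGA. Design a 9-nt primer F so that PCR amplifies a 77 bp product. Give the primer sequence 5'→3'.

5'-TACGTAGAG-3'

The reverse primer's reverse complement TCACTGTAGTCCACGTTTCT matches the template at positions 101–120, so the product ends at position 120.
A 77 bp product then starts at position 120 − 77 + 1 = 44.
The forward primer is identical to the top strand there: TACGTAGAG.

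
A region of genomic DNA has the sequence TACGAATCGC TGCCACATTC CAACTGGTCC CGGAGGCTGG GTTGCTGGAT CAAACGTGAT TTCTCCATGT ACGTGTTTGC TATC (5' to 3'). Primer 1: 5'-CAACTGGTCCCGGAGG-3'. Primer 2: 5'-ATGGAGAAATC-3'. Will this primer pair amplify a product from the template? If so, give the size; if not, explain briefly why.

Yes — a 48 bp product.

Primer 1 (CAACTGGTCCCGGAGG) matches the top strand at positions 21–36; it acts as a forward primer.
Primer 2's reverse complement is GATTTCTCCAT, matching the top strand at positions 58–68; it acts as a reverse primer.
The 3' ends face each other across positions 21–68, giving a 48 bp product.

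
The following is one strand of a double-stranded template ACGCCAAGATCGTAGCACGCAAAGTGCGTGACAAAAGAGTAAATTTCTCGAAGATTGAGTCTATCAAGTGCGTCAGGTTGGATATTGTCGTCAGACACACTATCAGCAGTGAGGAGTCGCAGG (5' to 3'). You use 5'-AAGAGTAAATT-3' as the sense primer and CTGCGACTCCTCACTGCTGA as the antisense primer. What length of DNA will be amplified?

88 bp

Scanning the template, AAGAGTAAATT occurs at positions 35–45; this primer anneals to the bottom strand there with its 3' end pointing downstream.
Reverse complement of the reverse primer: TCAGCAGTGAGGAGTCGCAG. This occurs on the top strand at positions 103–122.
Amplicon spans positions 35–122: 88 bp.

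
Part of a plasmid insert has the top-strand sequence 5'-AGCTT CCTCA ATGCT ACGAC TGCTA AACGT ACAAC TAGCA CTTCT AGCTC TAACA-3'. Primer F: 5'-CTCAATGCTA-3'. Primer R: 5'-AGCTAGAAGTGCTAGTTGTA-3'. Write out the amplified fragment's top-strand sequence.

5'-CTCAATGCTACGACTGCTAAACGTACAACTAGCACTTCTAGCT-3'

Forward primer CTCAATGCTA is found on the top strand at positions 7–16.
Reverse complement of the reverse primer: TACAACTAGCACTTCTAGCT. This occurs on the top strand at positions 30–49.
The product is the template from position 7 through 49 (43 bp).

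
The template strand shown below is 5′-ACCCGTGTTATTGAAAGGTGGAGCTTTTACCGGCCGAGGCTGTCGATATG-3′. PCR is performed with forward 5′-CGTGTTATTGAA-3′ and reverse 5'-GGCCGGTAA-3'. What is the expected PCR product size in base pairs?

Forward primer CGTGTTATTGAA is found on the top strand at positions 4–15.
The reverse primer's reverse complement is TTACCGGCC, which matches the template at positions 27–35.
Amplicon spans positions 4–35: 32 bp.

32 bp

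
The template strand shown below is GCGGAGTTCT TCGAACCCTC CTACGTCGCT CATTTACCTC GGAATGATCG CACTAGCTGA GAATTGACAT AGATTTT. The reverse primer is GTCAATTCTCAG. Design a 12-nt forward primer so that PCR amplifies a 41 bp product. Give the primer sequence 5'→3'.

The reverse primer's reverse complement CTGAGAATTGAC matches the template at positions 57–68, so the product ends at position 68.
A 41 bp product then starts at position 68 − 41 + 1 = 28.
The forward primer is identical to the top strand there: GCTCATTTACCT.

5'-GCTCATTTACCT-3'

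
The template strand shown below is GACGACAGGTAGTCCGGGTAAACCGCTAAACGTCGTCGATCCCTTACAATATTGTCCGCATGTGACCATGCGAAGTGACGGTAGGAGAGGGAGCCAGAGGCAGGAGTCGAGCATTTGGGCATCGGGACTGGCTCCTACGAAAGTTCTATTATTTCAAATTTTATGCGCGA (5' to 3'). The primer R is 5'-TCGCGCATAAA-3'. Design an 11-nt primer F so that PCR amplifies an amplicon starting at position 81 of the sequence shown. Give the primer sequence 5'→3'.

The reverse primer's reverse complement TTTATGCGCGA matches the template at positions 160–170; the product starts at position 81.
The forward primer is identical to the top strand over positions 81–91: GTAGGAGAGGG.

5'-GTAGGAGAGGG-3'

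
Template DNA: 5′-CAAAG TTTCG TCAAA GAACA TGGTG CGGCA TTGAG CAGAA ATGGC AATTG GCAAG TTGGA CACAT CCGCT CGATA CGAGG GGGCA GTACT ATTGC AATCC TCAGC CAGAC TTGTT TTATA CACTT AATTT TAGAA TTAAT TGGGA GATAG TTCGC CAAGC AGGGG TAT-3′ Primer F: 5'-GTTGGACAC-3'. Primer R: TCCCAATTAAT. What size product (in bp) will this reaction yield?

Forward primer GTTGGACAC is found on the top strand at positions 55–63.
The reverse primer's reverse complement is ATTAATTGGGA, which matches the template at positions 135–145.
Amplicon spans positions 55–145: 91 bp.

91 bp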